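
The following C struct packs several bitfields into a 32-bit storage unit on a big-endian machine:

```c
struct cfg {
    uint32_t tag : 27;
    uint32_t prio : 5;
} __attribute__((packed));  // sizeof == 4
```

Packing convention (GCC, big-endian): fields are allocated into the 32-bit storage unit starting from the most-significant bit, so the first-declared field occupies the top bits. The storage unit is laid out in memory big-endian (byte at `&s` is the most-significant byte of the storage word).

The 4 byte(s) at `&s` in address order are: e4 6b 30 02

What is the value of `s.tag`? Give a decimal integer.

119757184

[0]=0xe4 [1]=0x6b [2]=0x30 [3]=0x02 (big-endian) → word 0xe46b3002
tag:27 @ bit 5 → (0xe46b3002>>5)&0x7ffffff = 0x7235980  ←
prio:5 @ bit 0 → (0xe46b3002>>0)&0x1f = 0x2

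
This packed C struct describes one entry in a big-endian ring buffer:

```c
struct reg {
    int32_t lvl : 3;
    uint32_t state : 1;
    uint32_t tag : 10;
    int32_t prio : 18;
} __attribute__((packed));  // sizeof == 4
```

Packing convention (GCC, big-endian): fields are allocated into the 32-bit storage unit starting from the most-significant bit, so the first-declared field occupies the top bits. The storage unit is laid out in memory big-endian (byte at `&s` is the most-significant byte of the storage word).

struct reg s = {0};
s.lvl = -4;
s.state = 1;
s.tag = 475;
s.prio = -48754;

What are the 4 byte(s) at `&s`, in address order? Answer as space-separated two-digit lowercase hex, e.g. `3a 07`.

[29+:3] lvl=-4 & 0x7 = 0x4; word=0x80000000
[28+:1] state=1 & 0x1 = 0x1; word=0x90000000
[18+:10] tag=475 & 0x3ff = 0x1db; word=0x976c0000
[0+:18] prio=-48754 & 0x3ffff = 0x3418e; word=0x976f418e
word = 0x976f418e → big-endian bytes:
  [0]=0x97  [1]=0x6f  [2]=0x41  [3]=0x8e

97 6f 41 8e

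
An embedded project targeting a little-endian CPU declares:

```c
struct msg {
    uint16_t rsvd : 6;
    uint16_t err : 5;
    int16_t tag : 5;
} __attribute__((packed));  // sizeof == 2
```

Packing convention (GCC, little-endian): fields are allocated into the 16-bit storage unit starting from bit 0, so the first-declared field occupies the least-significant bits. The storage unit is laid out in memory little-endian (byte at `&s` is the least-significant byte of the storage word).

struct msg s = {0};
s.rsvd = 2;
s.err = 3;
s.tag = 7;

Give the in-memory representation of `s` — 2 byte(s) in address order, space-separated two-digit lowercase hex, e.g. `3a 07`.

rsvd (6b) val=2 bits=0x2 at bit 0: 0x0002
err (5b) val=3 bits=0x3 at bit 6: 0x00c2
tag (5b) val=7 bits=0x7 at bit 11: 0x38c2
word = 0x38c2 → little-endian bytes:
  [0]=0xc2  [1]=0x38

c2 38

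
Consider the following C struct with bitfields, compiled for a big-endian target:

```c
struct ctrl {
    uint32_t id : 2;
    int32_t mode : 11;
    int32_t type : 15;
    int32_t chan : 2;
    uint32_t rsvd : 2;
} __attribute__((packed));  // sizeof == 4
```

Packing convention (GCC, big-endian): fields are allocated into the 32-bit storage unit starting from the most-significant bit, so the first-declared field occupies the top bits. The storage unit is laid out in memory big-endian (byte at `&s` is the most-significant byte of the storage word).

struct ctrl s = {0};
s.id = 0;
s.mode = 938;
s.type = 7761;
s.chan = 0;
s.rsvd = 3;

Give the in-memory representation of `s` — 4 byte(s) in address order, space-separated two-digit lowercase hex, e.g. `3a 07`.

1d 51 e5 13

id (2b) val=0 bits=0x0 at bit 30: 0x00000000
mode (11b) val=938 bits=0x3aa at bit 19: 0x1d500000
type (15b) val=7761 bits=0x1e51 at bit 4: 0x1d51e510
chan (2b) val=0 bits=0x0 at bit 2: 0x1d51e510
rsvd (2b) val=3 bits=0x3 at bit 0: 0x1d51e513
word = 0x1d51e513 → big-endian bytes:
  [0]=0x1d  [1]=0x51  [2]=0xe5  [3]=0x13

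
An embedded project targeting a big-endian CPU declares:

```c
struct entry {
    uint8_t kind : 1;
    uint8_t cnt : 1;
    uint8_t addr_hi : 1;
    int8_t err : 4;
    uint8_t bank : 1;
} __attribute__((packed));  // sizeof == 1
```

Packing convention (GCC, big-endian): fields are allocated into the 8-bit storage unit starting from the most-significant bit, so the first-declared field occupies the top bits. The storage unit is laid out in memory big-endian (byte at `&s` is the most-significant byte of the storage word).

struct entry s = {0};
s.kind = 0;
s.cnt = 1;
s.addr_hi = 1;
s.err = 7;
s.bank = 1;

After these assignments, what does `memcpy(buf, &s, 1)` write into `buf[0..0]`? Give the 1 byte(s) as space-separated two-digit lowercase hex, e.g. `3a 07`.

kind:1 = 0 → 0x0 << 7 → word 0x00
cnt:1 = 1 → 0x1 << 6 → word 0x40
addr_hi:1 = 1 → 0x1 << 5 → word 0x60
err:4 = 7 → 0x7 << 1 → word 0x6e
bank:1 = 1 → 0x1 << 0 → word 0x6f
word = 0x6f → big-endian bytes:
  [0]=0x6f

6f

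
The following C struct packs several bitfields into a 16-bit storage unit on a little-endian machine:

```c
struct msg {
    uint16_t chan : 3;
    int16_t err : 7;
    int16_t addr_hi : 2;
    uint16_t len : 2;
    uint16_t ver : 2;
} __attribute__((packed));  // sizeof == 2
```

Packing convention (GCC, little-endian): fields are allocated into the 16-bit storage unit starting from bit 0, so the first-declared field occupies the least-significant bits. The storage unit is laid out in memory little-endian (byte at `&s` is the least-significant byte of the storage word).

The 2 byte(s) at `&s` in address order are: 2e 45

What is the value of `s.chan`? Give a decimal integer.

6

[0]=0x2e [1]=0x45 (little-endian) → word 0x452e
chan:3 @ bit 0 → (0x452e>>0)&0x7 = 0x6  ←
err:7 @ bit 3 → (0x452e>>3)&0x7f = 0x25
addr_hi:2 @ bit 10 → (0x452e>>10)&0x3 = 0x1
len:2 @ bit 12 → (0x452e>>12)&0x3 = 0x0
ver:2 @ bit 14 → (0x452e>>14)&0x3 = 0x1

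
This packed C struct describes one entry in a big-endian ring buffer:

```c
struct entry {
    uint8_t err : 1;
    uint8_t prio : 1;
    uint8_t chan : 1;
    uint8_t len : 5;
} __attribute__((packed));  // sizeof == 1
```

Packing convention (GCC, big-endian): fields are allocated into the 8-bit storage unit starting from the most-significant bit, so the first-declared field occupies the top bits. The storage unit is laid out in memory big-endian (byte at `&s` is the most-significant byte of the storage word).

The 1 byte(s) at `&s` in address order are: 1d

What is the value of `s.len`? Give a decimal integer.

29

[0]=0x1d (big-endian) → word 0x1d
err:1 @ bit 7 → (0x1d>>7)&0x1 = 0x0
prio:1 @ bit 6 → (0x1d>>6)&0x1 = 0x0
chan:1 @ bit 5 → (0x1d>>5)&0x1 = 0x0
len:5 @ bit 0 → (0x1d>>0)&0x1f = 0x1d  ←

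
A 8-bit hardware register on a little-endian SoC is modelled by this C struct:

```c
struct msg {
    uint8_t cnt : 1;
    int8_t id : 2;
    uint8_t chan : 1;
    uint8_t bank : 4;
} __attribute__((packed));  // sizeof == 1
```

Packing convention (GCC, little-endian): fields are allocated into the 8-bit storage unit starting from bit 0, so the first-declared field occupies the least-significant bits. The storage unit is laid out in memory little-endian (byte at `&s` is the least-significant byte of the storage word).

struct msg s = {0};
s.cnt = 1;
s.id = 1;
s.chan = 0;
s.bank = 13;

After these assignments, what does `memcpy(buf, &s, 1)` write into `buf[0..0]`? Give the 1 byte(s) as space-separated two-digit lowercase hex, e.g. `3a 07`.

cnt (1b) val=1 bits=0x1 at bit 0: 0x01
id (2b) val=1 bits=0x1 at bit 1: 0x03
chan (1b) val=0 bits=0x0 at bit 3: 0x03
bank (4b) val=13 bits=0xd at bit 4: 0xd3
word = 0xd3 → little-endian bytes:
  [0]=0xd3

d3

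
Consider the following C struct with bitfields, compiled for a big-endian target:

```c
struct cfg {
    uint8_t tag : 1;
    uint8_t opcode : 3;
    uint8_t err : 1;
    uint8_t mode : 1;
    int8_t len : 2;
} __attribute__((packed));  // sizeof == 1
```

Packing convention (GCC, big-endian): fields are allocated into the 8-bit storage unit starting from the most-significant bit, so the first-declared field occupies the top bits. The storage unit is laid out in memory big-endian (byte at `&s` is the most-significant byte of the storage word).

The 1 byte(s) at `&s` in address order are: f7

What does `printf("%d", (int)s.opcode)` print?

7

[0]=0xf7 (big-endian) → word 0xf7
tag [7+:1] = (word>>7) & 0x1 = 1
opcode [4+:3] = (word>>4) & 0x7 = 7  ←
err [3+:1] = (word>>3) & 0x1 = 0
mode [2+:1] = (word>>2) & 0x1 = 1
len [0+:2] = (word>>0) & 0x3 = 3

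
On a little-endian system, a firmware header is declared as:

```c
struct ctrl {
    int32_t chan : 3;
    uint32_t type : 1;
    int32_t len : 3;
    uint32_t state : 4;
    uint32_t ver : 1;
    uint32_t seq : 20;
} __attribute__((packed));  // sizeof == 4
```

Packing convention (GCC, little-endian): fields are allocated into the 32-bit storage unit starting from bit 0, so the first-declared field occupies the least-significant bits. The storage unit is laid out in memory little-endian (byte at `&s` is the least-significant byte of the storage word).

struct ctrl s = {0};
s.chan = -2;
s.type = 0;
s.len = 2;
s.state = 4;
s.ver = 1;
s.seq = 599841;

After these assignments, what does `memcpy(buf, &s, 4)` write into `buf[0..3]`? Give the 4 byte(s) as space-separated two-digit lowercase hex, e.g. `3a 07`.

chan (3b) val=-2 bits=0x6 at bit 0: 0x00000006
type (1b) val=0 bits=0x0 at bit 3: 0x00000006
len (3b) val=2 bits=0x2 at bit 4: 0x00000026
state (4b) val=4 bits=0x4 at bit 7: 0x00000226
ver (1b) val=1 bits=0x1 at bit 11: 0x00000a26
seq (20b) val=599841 bits=0x92721 at bit 12: 0x92721a26
word = 0x92721a26 → little-endian bytes:
  [0]=0x26  [1]=0x1a  [2]=0x72  [3]=0x92

26 1a 72 92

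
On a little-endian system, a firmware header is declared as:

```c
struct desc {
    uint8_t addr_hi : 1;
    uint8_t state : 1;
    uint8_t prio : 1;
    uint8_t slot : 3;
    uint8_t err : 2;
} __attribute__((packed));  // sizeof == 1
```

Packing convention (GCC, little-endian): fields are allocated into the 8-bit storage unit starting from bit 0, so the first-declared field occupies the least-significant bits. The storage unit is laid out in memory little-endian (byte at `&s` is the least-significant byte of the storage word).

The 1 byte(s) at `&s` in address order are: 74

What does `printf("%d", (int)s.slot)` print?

6

[0]=0x74 (little-endian) → word 0x74
addr_hi [0+:1] = (word>>0) & 0x1 = 0
state [1+:1] = (word>>1) & 0x1 = 0
prio [2+:1] = (word>>2) & 0x1 = 1
slot [3+:3] = (word>>3) & 0x7 = 6  ←
err [6+:2] = (word>>6) & 0x3 = 1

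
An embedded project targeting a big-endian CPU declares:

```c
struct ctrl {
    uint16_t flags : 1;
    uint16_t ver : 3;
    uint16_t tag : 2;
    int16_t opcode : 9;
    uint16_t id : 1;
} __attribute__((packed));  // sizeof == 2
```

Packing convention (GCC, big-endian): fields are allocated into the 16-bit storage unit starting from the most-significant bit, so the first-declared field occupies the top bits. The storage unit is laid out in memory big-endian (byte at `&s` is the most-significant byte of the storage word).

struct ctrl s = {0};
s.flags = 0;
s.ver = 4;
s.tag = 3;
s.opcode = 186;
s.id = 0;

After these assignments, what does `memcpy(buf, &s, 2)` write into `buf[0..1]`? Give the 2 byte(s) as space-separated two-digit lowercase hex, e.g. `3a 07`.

4d 74

[15+:1] flags=0 & 0x1 = 0x0; word=0x0000
[12+:3] ver=4 & 0x7 = 0x4; word=0x4000
[10+:2] tag=3 & 0x3 = 0x3; word=0x4c00
[1+:9] opcode=186 & 0x1ff = 0xba; word=0x4d74
[0+:1] id=0 & 0x1 = 0x0; word=0x4d74
word = 0x4d74 → big-endian bytes:
  [0]=0x4d  [1]=0x74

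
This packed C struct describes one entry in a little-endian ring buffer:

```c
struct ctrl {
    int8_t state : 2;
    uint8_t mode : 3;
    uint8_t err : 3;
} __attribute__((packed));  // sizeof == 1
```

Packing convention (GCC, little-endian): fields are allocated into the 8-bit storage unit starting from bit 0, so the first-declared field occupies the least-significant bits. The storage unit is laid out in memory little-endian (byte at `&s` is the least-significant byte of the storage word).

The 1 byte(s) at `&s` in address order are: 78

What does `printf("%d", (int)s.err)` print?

[0]=0x78 (little-endian) → word 0x78
state:2 @ bit 0 → (0x78>>0)&0x3 = 0x0
mode:3 @ bit 2 → (0x78>>2)&0x7 = 0x6
err:3 @ bit 5 → (0x78>>5)&0x7 = 0x3  ←

3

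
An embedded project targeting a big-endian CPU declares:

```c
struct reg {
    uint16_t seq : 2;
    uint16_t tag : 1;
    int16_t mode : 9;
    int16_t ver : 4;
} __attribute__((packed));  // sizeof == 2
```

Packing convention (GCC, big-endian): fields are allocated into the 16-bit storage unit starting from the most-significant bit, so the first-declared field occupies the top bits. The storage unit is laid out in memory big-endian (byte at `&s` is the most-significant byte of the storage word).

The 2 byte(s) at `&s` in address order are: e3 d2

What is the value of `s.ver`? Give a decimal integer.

[0]=0xe3 [1]=0xd2 (big-endian) → word 0xe3d2
seq [14+:2] = (word>>14) & 0x3 = 3
tag [13+:1] = (word>>13) & 0x1 = 1
mode [4+:9] = (word>>4) & 0x1ff = 61
ver [0+:4] = (word>>0) & 0xf = 2  ←
ver signed 4b, MSB=0: value = 2

2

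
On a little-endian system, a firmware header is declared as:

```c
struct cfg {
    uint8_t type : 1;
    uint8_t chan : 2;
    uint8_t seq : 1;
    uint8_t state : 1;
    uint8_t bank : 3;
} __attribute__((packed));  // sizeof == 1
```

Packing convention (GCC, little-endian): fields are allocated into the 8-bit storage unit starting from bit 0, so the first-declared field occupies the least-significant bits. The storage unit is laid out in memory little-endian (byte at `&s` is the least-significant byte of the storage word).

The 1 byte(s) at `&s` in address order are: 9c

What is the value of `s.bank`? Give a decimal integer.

4

[0]=0x9c (little-endian) → word 0x9c
type [0+:1] = (word>>0) & 0x1 = 0
chan [1+:2] = (word>>1) & 0x3 = 2
seq [3+:1] = (word>>3) & 0x1 = 1
state [4+:1] = (word>>4) & 0x1 = 1
bank [5+:3] = (word>>5) & 0x7 = 4  ←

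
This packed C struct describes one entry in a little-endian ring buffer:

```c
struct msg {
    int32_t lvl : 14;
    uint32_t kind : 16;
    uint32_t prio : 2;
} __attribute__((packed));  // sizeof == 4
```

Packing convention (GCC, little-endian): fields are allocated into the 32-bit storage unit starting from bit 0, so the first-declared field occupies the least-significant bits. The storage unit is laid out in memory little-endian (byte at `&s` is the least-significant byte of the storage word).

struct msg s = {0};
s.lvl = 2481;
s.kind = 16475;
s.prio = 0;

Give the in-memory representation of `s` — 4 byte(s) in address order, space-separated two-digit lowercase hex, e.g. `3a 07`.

[0+:14] lvl=2481 & 0x3fff = 0x9b1; word=0x000009b1
[14+:16] kind=16475 & 0xffff = 0x405b; word=0x1016c9b1
[30+:2] prio=0 & 0x3 = 0x0; word=0x1016c9b1
word = 0x1016c9b1 → little-endian bytes:
  [0]=0xb1  [1]=0xc9  [2]=0x16  [3]=0x10

b1 c9 16 10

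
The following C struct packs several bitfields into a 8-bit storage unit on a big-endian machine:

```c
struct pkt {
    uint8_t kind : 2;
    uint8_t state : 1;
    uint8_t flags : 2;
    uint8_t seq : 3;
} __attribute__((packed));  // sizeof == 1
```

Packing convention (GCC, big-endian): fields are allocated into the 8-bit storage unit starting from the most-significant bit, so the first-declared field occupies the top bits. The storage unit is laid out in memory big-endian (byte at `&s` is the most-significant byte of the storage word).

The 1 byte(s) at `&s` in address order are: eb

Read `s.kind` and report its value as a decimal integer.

3

[0]=0xeb (big-endian) → word 0xeb
kind:2 @ bit 6 → (0xeb>>6)&0x3 = 0x3  ←
state:1 @ bit 5 → (0xeb>>5)&0x1 = 0x1
flags:2 @ bit 3 → (0xeb>>3)&0x3 = 0x1
seq:3 @ bit 0 → (0xeb>>0)&0x7 = 0x3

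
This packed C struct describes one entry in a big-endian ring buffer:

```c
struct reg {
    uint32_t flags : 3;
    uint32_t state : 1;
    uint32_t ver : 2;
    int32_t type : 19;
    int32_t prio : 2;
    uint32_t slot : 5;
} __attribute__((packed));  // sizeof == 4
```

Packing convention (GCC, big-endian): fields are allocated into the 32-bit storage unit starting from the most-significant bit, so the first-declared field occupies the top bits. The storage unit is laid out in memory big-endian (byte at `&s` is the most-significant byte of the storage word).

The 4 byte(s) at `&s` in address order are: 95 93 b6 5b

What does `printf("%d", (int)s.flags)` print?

4

[0]=0x95 [1]=0x93 [2]=0xb6 [3]=0x5b (big-endian) → word 0x9593b65b
flags:3 @ bit 29 → (0x9593b65b>>29)&0x7 = 0x4  ←
state:1 @ bit 28 → (0x9593b65b>>28)&0x1 = 0x1
ver:2 @ bit 26 → (0x9593b65b>>26)&0x3 = 0x1
type:19 @ bit 7 → (0x9593b65b>>7)&0x7ffff = 0x3276c
prio:2 @ bit 5 → (0x9593b65b>>5)&0x3 = 0x2
slot:5 @ bit 0 → (0x9593b65b>>0)&0x1f = 0x1b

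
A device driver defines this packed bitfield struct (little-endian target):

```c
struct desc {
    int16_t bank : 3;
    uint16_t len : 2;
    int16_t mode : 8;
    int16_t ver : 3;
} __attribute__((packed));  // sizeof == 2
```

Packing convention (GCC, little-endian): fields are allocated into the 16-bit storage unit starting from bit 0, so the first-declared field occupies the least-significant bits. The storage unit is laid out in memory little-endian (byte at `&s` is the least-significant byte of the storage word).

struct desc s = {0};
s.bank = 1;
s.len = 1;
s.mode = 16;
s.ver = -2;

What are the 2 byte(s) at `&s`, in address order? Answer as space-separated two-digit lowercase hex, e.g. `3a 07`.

bank:3 = 1 → 0x1 << 0 → word 0x0001
len:2 = 1 → 0x1 << 3 → word 0x0009
mode:8 = 16 → 0x10 << 5 → word 0x0209
ver:3 = -2 → 0x6 << 13 → word 0xc209
word = 0xc209 → little-endian bytes:
  [0]=0x09  [1]=0xc2

09 c2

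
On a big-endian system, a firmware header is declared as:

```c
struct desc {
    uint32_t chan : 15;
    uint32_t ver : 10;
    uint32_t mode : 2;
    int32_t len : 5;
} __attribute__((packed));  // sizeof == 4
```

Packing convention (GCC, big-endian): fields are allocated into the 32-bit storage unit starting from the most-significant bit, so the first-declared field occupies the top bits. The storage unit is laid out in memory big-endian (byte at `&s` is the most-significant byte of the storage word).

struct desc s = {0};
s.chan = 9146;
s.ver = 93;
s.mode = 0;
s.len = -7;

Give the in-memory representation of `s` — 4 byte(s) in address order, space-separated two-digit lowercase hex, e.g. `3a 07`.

[17+:15] chan=9146 & 0x7fff = 0x23ba; word=0x47740000
[7+:10] ver=93 & 0x3ff = 0x5d; word=0x47742e80
[5+:2] mode=0 & 0x3 = 0x0; word=0x47742e80
[0+:5] len=-7 & 0x1f = 0x19; word=0x47742e99
word = 0x47742e99 → big-endian bytes:
  [0]=0x47  [1]=0x74  [2]=0x2e  [3]=0x99

47 74 2e 99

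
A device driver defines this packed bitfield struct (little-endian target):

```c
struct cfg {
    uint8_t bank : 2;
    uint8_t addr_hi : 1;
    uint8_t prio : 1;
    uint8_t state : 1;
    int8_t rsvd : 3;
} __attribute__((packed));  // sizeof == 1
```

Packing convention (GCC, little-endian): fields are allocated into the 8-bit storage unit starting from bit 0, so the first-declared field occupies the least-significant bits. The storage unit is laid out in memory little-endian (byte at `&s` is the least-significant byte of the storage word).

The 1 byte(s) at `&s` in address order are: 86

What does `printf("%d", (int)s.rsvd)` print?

[0]=0x86 (little-endian) → word 0x86
bank [0+:2] = (word>>0) & 0x3 = 2
addr_hi [2+:1] = (word>>2) & 0x1 = 1
prio [3+:1] = (word>>3) & 0x1 = 0
state [4+:1] = (word>>4) & 0x1 = 0
rsvd [5+:3] = (word>>5) & 0x7 = 4  ←
rsvd signed 3b, MSB=1: 4 - 8 = -4

-4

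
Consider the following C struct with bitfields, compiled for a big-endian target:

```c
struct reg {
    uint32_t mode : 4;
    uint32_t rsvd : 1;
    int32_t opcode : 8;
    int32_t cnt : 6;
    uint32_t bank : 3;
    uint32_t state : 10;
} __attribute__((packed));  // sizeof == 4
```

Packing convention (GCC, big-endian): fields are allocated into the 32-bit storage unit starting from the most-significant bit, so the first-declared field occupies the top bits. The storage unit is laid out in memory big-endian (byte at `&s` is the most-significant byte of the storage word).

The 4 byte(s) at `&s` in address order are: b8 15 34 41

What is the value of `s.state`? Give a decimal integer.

[0]=0xb8 [1]=0x15 [2]=0x34 [3]=0x41 (big-endian) → word 0xb8153441
mode:4 @ bit 28 → (0xb8153441>>28)&0xf = 0xb
rsvd:1 @ bit 27 → (0xb8153441>>27)&0x1 = 0x1
opcode:8 @ bit 19 → (0xb8153441>>19)&0xff = 0x2
cnt:6 @ bit 13 → (0xb8153441>>13)&0x3f = 0x29
bank:3 @ bit 10 → (0xb8153441>>10)&0x7 = 0x5
state:10 @ bit 0 → (0xb8153441>>0)&0x3ff = 0x41  ←

65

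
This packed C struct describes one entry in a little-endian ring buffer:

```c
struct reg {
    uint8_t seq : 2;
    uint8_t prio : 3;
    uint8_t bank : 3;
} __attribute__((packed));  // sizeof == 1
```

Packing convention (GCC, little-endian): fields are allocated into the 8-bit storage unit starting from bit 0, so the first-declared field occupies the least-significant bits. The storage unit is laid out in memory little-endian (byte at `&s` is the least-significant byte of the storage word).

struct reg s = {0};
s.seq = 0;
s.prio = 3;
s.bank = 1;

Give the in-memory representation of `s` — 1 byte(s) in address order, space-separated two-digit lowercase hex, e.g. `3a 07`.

seq (2b) val=0 bits=0x0 at bit 0: 0x00
prio (3b) val=3 bits=0x3 at bit 2: 0x0c
bank (3b) val=1 bits=0x1 at bit 5: 0x2c
word = 0x2c → little-endian bytes:
  [0]=0x2c

2c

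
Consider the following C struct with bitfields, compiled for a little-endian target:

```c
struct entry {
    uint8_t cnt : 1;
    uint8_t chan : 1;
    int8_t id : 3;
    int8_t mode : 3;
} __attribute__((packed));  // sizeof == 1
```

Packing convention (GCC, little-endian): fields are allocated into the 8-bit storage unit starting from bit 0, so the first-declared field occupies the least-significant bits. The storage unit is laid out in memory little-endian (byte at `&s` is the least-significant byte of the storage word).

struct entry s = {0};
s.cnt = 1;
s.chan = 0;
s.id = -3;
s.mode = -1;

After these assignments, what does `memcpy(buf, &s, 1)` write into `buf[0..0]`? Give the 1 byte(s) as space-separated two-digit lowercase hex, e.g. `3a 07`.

f5

[0+:1] cnt=1 & 0x1 = 0x1; word=0x01
[1+:1] chan=0 & 0x1 = 0x0; word=0x01
[2+:3] id=-3 & 0x7 = 0x5; word=0x15
[5+:3] mode=-1 & 0x7 = 0x7; word=0xf5
word = 0xf5 → little-endian bytes:
  [0]=0xf5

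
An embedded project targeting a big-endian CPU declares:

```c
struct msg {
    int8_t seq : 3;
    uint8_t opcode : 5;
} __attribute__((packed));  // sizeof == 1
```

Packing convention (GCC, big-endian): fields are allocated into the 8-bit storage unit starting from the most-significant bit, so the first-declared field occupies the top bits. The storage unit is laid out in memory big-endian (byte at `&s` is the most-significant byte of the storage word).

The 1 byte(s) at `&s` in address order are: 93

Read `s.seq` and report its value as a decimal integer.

[0]=0x93 (big-endian) → word 0x93
seq [5+:3] = (word>>5) & 0x7 = 4  ←
opcode [0+:5] = (word>>0) & 0x1f = 19
seq signed 3b, MSB=1: 4 - 8 = -4

-4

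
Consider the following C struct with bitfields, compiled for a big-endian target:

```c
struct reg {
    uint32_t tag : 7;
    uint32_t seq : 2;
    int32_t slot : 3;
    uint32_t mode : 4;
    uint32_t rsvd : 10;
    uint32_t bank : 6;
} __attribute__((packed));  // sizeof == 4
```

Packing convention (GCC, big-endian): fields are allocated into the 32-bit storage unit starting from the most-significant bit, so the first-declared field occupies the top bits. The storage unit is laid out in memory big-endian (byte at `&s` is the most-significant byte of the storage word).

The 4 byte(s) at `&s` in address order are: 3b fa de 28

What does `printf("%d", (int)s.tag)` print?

[0]=0x3b [1]=0xfa [2]=0xde [3]=0x28 (big-endian) → word 0x3bfade28
tag:7 @ bit 25 → (0x3bfade28>>25)&0x7f = 0x1d  ←
seq:2 @ bit 23 → (0x3bfade28>>23)&0x3 = 0x3
slot:3 @ bit 20 → (0x3bfade28>>20)&0x7 = 0x7
mode:4 @ bit 16 → (0x3bfade28>>16)&0xf = 0xa
rsvd:10 @ bit 6 → (0x3bfade28>>6)&0x3ff = 0x378
bank:6 @ bit 0 → (0x3bfade28>>0)&0x3f = 0x28

29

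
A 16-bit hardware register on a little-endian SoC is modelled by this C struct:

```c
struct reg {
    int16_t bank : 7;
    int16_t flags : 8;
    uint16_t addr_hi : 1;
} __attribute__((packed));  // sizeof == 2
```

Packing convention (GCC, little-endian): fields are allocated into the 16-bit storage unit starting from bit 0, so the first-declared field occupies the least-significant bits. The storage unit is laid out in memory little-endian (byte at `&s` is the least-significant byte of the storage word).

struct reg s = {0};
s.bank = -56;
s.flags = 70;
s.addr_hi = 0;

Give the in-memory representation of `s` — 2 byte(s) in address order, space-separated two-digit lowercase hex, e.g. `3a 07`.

48 23

bank:7 = -56 → 0x48 << 0 → word 0x0048
flags:8 = 70 → 0x46 << 7 → word 0x2348
addr_hi:1 = 0 → 0x0 << 15 → word 0x2348
word = 0x2348 → little-endian bytes:
  [0]=0x48  [1]=0x23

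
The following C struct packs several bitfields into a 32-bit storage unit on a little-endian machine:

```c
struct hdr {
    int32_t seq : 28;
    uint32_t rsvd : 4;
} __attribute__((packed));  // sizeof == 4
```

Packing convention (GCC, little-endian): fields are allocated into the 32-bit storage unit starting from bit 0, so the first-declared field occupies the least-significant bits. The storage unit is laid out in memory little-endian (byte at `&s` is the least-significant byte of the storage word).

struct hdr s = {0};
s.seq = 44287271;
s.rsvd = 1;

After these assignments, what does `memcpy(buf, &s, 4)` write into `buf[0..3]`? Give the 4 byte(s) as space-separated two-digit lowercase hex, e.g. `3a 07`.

seq:28 = 44287271 → 0x2a3c527 << 0 → word 0x02a3c527
rsvd:4 = 1 → 0x1 << 28 → word 0x12a3c527
word = 0x12a3c527 → little-endian bytes:
  [0]=0x27  [1]=0xc5  [2]=0xa3  [3]=0x12

27 c5 a3 12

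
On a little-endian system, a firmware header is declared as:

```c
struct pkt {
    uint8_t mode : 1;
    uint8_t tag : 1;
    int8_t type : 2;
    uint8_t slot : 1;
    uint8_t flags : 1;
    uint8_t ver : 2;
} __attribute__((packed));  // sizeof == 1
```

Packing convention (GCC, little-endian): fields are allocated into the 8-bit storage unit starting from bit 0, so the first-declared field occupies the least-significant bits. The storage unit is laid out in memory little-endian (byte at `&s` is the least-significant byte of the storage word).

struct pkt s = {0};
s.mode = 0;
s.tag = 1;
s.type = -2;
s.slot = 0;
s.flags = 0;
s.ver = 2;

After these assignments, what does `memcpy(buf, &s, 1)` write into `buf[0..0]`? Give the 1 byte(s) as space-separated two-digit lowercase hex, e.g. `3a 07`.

mode:1 = 0 → 0x0 << 0 → word 0x00
tag:1 = 1 → 0x1 << 1 → word 0x02
type:2 = -2 → 0x2 << 2 → word 0x0a
slot:1 = 0 → 0x0 << 4 → word 0x0a
flags:1 = 0 → 0x0 << 5 → word 0x0a
ver:2 = 2 → 0x2 << 6 → word 0x8a
word = 0x8a → little-endian bytes:
  [0]=0x8a

8a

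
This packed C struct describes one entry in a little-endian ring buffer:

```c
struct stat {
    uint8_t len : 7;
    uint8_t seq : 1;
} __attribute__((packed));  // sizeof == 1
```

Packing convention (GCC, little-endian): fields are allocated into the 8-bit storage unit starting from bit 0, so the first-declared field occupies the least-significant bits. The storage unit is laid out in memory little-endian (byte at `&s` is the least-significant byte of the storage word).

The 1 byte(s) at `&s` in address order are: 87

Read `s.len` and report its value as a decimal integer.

[0]=0x87 (little-endian) → word 0x87
len:7 @ bit 0 → (0x87>>0)&0x7f = 0x7  ←
seq:1 @ bit 7 → (0x87>>7)&0x1 = 0x1

7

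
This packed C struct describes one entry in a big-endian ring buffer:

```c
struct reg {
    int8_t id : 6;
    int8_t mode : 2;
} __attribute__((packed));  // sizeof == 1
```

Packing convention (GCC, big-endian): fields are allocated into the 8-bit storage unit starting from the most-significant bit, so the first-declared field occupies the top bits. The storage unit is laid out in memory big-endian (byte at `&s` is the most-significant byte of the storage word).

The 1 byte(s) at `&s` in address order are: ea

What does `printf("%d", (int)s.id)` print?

[0]=0xea (big-endian) → word 0xea
id [2+:6] = (word>>2) & 0x3f = 58  ←
mode [0+:2] = (word>>0) & 0x3 = 2
id signed 6b, MSB=1: 58 - 64 = -6

-6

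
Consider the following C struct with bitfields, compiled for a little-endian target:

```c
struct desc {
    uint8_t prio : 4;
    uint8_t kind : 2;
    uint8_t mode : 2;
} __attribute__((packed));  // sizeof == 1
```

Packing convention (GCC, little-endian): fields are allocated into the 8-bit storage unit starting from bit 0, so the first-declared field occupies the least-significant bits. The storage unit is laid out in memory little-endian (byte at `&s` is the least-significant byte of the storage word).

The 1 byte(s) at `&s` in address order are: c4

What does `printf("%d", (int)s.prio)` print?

4

[0]=0xc4 (little-endian) → word 0xc4
prio:4 @ bit 0 → (0xc4>>0)&0xf = 0x4  ←
kind:2 @ bit 4 → (0xc4>>4)&0x3 = 0x0
mode:2 @ bit 6 → (0xc4>>6)&0x3 = 0x3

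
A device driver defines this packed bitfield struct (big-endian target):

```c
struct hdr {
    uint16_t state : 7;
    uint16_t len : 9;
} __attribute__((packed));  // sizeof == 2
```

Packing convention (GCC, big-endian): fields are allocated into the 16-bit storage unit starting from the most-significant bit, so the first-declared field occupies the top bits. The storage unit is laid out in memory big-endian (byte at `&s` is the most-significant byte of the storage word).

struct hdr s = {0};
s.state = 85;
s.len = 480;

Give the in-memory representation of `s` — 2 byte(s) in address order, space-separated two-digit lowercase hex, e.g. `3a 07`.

[9+:7] state=85 & 0x7f = 0x55; word=0xaa00
[0+:9] len=480 & 0x1ff = 0x1e0; word=0xabe0
word = 0xabe0 → big-endian bytes:
  [0]=0xab  [1]=0xe0

ab e0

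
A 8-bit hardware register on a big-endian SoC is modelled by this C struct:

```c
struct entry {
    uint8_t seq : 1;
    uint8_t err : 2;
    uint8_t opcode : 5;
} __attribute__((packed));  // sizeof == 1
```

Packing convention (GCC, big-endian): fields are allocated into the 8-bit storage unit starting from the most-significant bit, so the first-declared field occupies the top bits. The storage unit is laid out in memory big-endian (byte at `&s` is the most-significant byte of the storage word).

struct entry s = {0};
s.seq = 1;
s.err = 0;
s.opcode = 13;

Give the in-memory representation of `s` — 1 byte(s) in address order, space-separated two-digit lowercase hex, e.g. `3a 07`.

seq:1 = 1 → 0x1 << 7 → word 0x80
err:2 = 0 → 0x0 << 5 → word 0x80
opcode:5 = 13 → 0xd << 0 → word 0x8d
word = 0x8d → big-endian bytes:
  [0]=0x8d

8d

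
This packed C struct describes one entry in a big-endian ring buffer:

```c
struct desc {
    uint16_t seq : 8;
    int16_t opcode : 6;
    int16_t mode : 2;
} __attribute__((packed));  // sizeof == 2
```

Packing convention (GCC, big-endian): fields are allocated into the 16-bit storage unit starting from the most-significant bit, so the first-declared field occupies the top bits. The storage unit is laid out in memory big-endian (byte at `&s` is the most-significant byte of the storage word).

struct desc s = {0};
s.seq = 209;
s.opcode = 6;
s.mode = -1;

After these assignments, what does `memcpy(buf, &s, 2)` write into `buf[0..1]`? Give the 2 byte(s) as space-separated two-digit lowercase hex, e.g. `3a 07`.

seq (8b) val=209 bits=0xd1 at bit 8: 0xd100
opcode (6b) val=6 bits=0x6 at bit 2: 0xd118
mode (2b) val=-1 bits=0x3 at bit 0: 0xd11b
word = 0xd11b → big-endian bytes:
  [0]=0xd1  [1]=0x1b

d1 1b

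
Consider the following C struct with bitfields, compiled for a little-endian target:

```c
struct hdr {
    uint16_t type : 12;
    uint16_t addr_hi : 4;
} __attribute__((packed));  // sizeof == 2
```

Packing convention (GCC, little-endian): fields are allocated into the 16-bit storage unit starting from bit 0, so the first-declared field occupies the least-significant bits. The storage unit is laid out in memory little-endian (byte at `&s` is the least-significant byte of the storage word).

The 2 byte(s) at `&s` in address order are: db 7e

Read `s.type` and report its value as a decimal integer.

[0]=0xdb [1]=0x7e (little-endian) → word 0x7edb
type:12 @ bit 0 → (0x7edb>>0)&0xfff = 0xedb  ←
addr_hi:4 @ bit 12 → (0x7edb>>12)&0xf = 0x7

3803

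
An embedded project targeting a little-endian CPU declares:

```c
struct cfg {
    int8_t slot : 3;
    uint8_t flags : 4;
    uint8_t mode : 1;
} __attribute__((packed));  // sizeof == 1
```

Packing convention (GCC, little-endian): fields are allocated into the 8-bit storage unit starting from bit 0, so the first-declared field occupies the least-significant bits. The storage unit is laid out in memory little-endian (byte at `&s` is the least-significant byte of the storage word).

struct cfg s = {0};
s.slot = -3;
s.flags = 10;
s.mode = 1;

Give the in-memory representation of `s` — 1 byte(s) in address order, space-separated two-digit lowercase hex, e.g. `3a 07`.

slot (3b) val=-3 bits=0x5 at bit 0: 0x05
flags (4b) val=10 bits=0xa at bit 3: 0x55
mode (1b) val=1 bits=0x1 at bit 7: 0xd5
word = 0xd5 → little-endian bytes:
  [0]=0xd5

d5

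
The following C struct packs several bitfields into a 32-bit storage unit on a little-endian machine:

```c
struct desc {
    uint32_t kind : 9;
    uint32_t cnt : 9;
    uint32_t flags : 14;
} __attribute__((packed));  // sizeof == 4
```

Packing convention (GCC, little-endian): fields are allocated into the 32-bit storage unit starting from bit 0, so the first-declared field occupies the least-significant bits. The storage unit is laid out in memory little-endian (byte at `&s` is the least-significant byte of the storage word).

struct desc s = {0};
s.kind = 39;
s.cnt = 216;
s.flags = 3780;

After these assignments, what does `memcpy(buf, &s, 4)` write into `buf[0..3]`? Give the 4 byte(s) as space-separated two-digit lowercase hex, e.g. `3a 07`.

kind:9 = 39 → 0x27 << 0 → word 0x00000027
cnt:9 = 216 → 0xd8 << 9 → word 0x0001b027
flags:14 = 3780 → 0xec4 << 18 → word 0x3b11b027
word = 0x3b11b027 → little-endian bytes:
  [0]=0x27  [1]=0xb0  [2]=0x11  [3]=0x3b

27 b0 11 3b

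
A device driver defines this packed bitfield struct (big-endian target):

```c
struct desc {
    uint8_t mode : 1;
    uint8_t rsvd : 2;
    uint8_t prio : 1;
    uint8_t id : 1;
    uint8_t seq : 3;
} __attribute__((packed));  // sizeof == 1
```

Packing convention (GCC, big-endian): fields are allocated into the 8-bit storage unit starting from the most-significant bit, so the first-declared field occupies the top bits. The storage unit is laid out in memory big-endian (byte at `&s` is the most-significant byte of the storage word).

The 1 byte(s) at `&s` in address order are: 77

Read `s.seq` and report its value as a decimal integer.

7

[0]=0x77 (big-endian) → word 0x77
mode:1 @ bit 7 → (0x77>>7)&0x1 = 0x0
rsvd:2 @ bit 5 → (0x77>>5)&0x3 = 0x3
prio:1 @ bit 4 → (0x77>>4)&0x1 = 0x1
id:1 @ bit 3 → (0x77>>3)&0x1 = 0x0
seq:3 @ bit 0 → (0x77>>0)&0x7 = 0x7  ←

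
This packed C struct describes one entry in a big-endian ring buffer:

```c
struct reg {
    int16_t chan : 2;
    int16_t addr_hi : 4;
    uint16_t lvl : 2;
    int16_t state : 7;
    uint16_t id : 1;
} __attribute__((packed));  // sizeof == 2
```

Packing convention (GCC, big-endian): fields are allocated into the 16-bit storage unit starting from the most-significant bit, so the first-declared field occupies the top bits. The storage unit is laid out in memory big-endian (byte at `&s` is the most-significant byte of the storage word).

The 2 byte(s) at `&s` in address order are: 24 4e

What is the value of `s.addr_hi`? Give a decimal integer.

[0]=0x24 [1]=0x4e (big-endian) → word 0x244e
chan:2 @ bit 14 → (0x244e>>14)&0x3 = 0x0
addr_hi:4 @ bit 10 → (0x244e>>10)&0xf = 0x9  ←
lvl:2 @ bit 8 → (0x244e>>8)&0x3 = 0x0
state:7 @ bit 1 → (0x244e>>1)&0x7f = 0x27
id:1 @ bit 0 → (0x244e>>0)&0x1 = 0x0
addr_hi signed 4b, MSB=1: 9 - 16 = -7

-7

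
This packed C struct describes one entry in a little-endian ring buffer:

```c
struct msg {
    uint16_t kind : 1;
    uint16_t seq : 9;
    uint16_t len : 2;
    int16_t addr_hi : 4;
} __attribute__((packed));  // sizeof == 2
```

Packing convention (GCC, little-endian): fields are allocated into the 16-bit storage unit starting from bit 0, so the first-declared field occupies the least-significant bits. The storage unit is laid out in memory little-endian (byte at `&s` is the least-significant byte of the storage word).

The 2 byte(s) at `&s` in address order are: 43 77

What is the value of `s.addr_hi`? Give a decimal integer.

[0]=0x43 [1]=0x77 (little-endian) → word 0x7743
kind [0+:1] = (word>>0) & 0x1 = 1
seq [1+:9] = (word>>1) & 0x1ff = 417
len [10+:2] = (word>>10) & 0x3 = 1
addr_hi [12+:4] = (word>>12) & 0xf = 7  ←
addr_hi signed 4b, MSB=0: value = 7

7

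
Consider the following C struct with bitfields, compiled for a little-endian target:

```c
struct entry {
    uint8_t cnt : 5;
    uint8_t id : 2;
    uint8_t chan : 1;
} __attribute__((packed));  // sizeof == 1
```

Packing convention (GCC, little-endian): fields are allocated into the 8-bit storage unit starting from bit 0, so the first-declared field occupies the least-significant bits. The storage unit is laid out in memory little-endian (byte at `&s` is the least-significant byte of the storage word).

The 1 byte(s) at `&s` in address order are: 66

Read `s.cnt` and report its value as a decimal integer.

6

[0]=0x66 (little-endian) → word 0x66
cnt [0+:5] = (word>>0) & 0x1f = 6  ←
id [5+:2] = (word>>5) & 0x3 = 3
chan [7+:1] = (word>>7) & 0x1 = 0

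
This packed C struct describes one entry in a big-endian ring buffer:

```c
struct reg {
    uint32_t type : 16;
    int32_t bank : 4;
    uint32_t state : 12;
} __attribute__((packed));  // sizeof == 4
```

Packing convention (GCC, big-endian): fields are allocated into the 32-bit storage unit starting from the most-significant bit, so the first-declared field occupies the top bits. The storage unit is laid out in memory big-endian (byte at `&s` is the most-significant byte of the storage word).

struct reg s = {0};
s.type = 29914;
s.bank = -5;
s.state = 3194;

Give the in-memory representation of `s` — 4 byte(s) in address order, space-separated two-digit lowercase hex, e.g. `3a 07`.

74 da bc 7a

type:16 = 29914 → 0x74da << 16 → word 0x74da0000
bank:4 = -5 → 0xb << 12 → word 0x74dab000
state:12 = 3194 → 0xc7a << 0 → word 0x74dabc7a
word = 0x74dabc7a → big-endian bytes:
  [0]=0x74  [1]=0xda  [2]=0xbc  [3]=0x7a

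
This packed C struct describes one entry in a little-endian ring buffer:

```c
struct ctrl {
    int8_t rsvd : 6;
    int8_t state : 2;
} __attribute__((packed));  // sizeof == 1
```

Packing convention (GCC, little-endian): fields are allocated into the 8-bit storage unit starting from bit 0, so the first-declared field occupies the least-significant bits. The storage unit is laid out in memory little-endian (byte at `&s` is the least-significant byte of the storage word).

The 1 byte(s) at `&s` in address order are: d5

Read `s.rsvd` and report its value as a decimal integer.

[0]=0xd5 (little-endian) → word 0xd5
rsvd:6 @ bit 0 → (0xd5>>0)&0x3f = 0x15  ←
state:2 @ bit 6 → (0xd5>>6)&0x3 = 0x3
rsvd signed 6b, MSB=0: value = 21

21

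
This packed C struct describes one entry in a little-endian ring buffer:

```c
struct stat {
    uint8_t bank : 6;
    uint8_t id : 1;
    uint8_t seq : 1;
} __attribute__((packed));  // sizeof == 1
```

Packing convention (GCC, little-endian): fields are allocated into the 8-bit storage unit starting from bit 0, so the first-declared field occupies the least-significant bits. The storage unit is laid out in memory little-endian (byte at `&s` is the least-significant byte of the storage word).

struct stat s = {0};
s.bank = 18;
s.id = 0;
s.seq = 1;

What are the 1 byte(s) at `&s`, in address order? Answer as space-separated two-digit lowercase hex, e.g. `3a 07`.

92

bank:6 = 18 → 0x12 << 0 → word 0x12
id:1 = 0 → 0x0 << 6 → word 0x12
seq:1 = 1 → 0x1 << 7 → word 0x92
word = 0x92 → little-endian bytes:
  [0]=0x92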